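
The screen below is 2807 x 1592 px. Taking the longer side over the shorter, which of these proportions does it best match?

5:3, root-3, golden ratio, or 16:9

2807/1592 ≈ 1.763. Nearest candidates are 16:9 (1.778, off by 0.015) and root-3 (1.732, off by 0.031).

16:9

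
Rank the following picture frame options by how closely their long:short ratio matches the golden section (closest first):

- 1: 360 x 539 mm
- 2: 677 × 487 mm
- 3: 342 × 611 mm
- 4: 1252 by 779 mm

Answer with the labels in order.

4, 1, 3, 2

1: 539/360 ≈ 1.497 → |1.497 − 1.618| = 0.121
2: 677/487 ≈ 1.390 → |1.390 − 1.618| = 0.228
3: 611/342 ≈ 1.787 → |1.787 − 1.618| = 0.169
4: 1252/779 ≈ 1.607 → |1.607 − 1.618| = 0.011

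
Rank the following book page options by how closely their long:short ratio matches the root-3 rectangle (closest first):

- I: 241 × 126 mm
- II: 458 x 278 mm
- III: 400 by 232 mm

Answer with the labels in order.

Ratios: I = 241 / 126 ≈ 1.913; II = 458 / 278 ≈ 1.647; III = 400 / 232 ≈ 1.724.
|Δ from 1.732|: I 0.181; II 0.085; III 0.008.

III, II, I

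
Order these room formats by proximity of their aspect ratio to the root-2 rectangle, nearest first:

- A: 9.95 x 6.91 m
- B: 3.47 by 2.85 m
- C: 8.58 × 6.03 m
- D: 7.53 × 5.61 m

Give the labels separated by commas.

C, A, D, B

A: 9.95/6.91 ≈ 1.440 → |1.440 − 1.414| = 0.026
B: 3.47/2.85 ≈ 1.218 → |1.218 − 1.414| = 0.196
C: 8.58/6.03 ≈ 1.423 → |1.423 − 1.414| = 0.009
D: 7.53/5.61 ≈ 1.342 → |1.342 − 1.414| = 0.072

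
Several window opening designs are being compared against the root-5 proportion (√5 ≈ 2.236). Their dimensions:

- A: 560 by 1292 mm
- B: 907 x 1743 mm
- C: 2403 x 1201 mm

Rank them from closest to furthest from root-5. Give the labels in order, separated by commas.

A, C, B

A: 1292/560 ≈ 2.307 → |2.307 − 2.236| = 0.071
B: 1743/907 ≈ 1.922 → |1.922 − 2.236| = 0.314
C: 2403/1201 ≈ 2.001 → |2.001 − 2.236| = 0.235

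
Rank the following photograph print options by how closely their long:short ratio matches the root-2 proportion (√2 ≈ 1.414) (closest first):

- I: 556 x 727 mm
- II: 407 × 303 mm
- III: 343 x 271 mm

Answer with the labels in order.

II, I, III

Ratios: I = 727 / 556 ≈ 1.308; II = 407 / 303 ≈ 1.343; III = 343 / 271 ≈ 1.266.
|Δ from 1.414|: I 0.106; II 0.071; III 0.148.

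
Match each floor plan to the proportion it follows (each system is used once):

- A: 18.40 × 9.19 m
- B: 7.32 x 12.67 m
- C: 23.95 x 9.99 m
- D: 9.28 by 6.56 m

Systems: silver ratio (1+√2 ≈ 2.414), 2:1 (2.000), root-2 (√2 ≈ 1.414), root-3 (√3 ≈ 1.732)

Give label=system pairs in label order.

Ratios: A ≈ 2.002; B ≈ 1.731; C ≈ 2.397; D ≈ 1.415.
Targets: silver ratio ≈ 2.414; 2:1 ≈ 2.000; root-2 ≈ 1.414; root-3 ≈ 1.732.

A=2:1, B=root-3, C=silver ratio, D=root-2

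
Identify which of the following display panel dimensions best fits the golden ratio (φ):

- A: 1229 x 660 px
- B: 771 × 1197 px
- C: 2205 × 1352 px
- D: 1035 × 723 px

Target golden ratio ≈ 1.618.
A: 1.862 (Δ0.244)  B: 1.553 (Δ0.065)  C: 1.631 (Δ0.013)  D: 1.432 (Δ0.186)

C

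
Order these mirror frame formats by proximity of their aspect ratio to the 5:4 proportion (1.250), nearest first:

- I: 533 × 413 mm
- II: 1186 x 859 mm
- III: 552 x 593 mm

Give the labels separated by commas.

Ratios: I = 533 / 413 ≈ 1.291; II = 1186 / 859 ≈ 1.381; III = 593 / 552 ≈ 1.074.
|Δ from 1.250|: I 0.041; II 0.131; III 0.176.

I, II, III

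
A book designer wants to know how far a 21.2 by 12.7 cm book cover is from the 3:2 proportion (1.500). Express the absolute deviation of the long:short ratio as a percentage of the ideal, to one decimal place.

11.3%

Ratio = 21.2 / 12.7 ≈ 1.6693.
Ideal 3:2 = 1.5000. |1.6693 − 1.5000| / 1.5000 ≈ 11.29% → 11.3%.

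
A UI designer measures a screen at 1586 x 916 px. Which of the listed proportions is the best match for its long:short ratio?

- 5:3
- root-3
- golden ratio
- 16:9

1586/916 ≈ 1.731. Nearest candidates are root-3 (1.732, off by 0.001) and 16:9 (1.778, off by 0.047).

root-3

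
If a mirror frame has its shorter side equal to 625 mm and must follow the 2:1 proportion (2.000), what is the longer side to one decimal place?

1250.0 mm

2:1 = 2.00000.
Longer side = 625 × 2.00000 ≈ 1250.000 → 1250.0 mm.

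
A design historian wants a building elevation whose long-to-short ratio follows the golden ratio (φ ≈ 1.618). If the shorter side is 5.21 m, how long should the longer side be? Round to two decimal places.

8.43 m

golden ratio ≈ 1.61803.
Longer side = 5.21 × 1.61803 ≈ 8.4299 → 8.43 m.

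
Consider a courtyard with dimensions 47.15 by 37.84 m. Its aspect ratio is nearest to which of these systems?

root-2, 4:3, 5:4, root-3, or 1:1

47.15/37.84 ≈ 1.246. Nearest candidates are 5:4 (1.250, off by 0.004) and 4:3 (1.333, off by 0.087).

5:4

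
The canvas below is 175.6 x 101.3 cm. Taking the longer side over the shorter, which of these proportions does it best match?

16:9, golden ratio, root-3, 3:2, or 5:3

root-3

175.6/101.3 ≈ 1.733. Nearest candidates are root-3 (1.732, off by 0.001) and 16:9 (1.778, off by 0.045).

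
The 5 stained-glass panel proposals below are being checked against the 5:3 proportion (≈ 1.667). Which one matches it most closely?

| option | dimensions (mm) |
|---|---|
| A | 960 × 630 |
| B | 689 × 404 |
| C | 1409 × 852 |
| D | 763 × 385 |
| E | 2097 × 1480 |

Ratios (long/short): A ≈ 1.524; B ≈ 1.705; C ≈ 1.654; D ≈ 1.982; E ≈ 1.417.
5:3 ≈ 1.667; option C is nearest (Δ 0.013).

C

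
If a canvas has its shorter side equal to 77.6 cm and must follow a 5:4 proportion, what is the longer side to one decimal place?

97.0 cm

5:4 = 1.25000.
Longer side = 77.6 × 1.25000 ≈ 97.000 → 97.0 cm.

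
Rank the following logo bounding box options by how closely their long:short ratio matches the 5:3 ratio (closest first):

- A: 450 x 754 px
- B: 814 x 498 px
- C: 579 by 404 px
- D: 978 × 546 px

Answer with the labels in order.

A, B, D, C

A: 754/450 ≈ 1.676 → |1.676 − 1.667| = 0.009
B: 814/498 ≈ 1.635 → |1.635 − 1.667| = 0.032
C: 579/404 ≈ 1.433 → |1.433 − 1.667| = 0.234
D: 978/546 ≈ 1.791 → |1.791 − 1.667| = 0.124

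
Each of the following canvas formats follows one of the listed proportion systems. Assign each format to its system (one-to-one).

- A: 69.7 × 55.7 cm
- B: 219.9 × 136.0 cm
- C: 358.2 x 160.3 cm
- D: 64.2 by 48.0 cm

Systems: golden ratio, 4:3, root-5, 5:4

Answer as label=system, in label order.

A=5:4, B=golden ratio, C=root-5, D=4:3

A = 69.7/55.7 ≈ 1.251 → 5:4 (1.250)
B = 219.9/136.0 ≈ 1.617 → golden ratio (1.618)
C = 358.2/160.3 ≈ 2.235 → root-5 (2.236)
D = 64.2/48.0 ≈ 1.338 → 4:3 (1.333)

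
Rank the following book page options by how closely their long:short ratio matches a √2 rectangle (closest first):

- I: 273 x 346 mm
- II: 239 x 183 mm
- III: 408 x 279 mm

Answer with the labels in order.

Ratios: I = 346 / 273 ≈ 1.267; II = 239 / 183 ≈ 1.306; III = 408 / 279 ≈ 1.462.
|Δ from 1.414|: I 0.147; II 0.108; III 0.048.

III, II, I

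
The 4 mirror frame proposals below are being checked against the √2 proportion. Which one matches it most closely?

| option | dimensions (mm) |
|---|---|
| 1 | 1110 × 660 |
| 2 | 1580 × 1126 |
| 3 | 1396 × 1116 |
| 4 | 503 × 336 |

Ratios (long/short): 1 ≈ 1.682; 2 ≈ 1.403; 3 ≈ 1.251; 4 ≈ 1.497.
root-2 ≈ 1.414; option 2 is nearest (Δ 0.011).

2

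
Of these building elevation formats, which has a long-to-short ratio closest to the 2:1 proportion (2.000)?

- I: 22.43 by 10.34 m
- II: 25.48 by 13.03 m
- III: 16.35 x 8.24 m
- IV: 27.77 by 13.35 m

Ratios (long/short): I ≈ 2.169; II ≈ 1.955; III ≈ 1.984; IV ≈ 2.080.
2:1 ≈ 2.000; option III is nearest (Δ 0.016).

III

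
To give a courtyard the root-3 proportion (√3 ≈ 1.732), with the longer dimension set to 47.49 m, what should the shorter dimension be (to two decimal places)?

root-3 ≈ 1.73205.
Shorter side = 47.49 ÷ 1.73205 ≈ 27.4184 → 27.42 m.

27.42 m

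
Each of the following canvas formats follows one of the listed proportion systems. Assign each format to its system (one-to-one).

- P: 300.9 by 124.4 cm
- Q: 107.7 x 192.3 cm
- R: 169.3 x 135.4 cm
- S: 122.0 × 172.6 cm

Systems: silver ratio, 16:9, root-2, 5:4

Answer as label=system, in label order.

P=silver ratio, Q=16:9, R=5:4, S=root-2

Ratios: P ≈ 2.419; Q ≈ 1.786; R ≈ 1.250; S ≈ 1.415.
Targets: silver ratio ≈ 2.414; 16:9 ≈ 1.778; root-2 ≈ 1.414; 5:4 ≈ 1.250.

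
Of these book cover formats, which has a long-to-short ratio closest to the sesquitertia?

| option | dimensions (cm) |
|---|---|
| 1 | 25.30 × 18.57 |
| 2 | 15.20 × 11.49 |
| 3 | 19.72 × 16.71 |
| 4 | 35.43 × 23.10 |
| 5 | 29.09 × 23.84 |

Target 4:3 ≈ 1.333.
1: 1.362 (Δ0.029)  2: 1.323 (Δ0.010)  3: 1.180 (Δ0.153)  4: 1.534 (Δ0.201)  5: 1.220 (Δ0.113)

2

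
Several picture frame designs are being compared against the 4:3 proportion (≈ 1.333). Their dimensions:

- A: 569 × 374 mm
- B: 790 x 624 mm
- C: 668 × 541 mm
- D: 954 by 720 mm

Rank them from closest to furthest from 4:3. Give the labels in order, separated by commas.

D, B, C, A

A: 569/374 ≈ 1.521 → |1.521 − 1.333| = 0.188
B: 790/624 ≈ 1.266 → |1.266 − 1.333| = 0.067
C: 668/541 ≈ 1.235 → |1.235 − 1.333| = 0.098
D: 954/720 ≈ 1.325 → |1.325 − 1.333| = 0.008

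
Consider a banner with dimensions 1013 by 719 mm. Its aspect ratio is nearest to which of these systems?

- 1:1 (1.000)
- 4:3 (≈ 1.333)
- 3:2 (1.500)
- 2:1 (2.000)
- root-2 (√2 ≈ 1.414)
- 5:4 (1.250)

1013/719 ≈ 1.409. Nearest candidates are root-2 (1.414, off by 0.005) and 4:3 (1.333, off by 0.076).

root-2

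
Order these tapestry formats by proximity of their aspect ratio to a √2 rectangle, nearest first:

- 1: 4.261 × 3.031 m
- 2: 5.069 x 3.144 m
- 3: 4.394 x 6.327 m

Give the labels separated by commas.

1, 3, 2

1: 4.261/3.031 ≈ 1.406 → |1.406 − 1.414| = 0.008
2: 5.069/3.144 ≈ 1.612 → |1.612 − 1.414| = 0.198
3: 6.327/4.394 ≈ 1.440 → |1.440 − 1.414| = 0.026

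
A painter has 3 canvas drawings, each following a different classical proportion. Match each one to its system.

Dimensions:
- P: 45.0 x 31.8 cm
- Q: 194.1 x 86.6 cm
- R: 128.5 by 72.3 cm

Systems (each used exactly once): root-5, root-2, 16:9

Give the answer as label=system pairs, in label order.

P = 45.0/31.8 ≈ 1.415 → root-2 (1.414)
Q = 194.1/86.6 ≈ 2.241 → root-5 (2.236)
R = 128.5/72.3 ≈ 1.777 → 16:9 (1.778)

P=root-2, Q=root-5, R=16:9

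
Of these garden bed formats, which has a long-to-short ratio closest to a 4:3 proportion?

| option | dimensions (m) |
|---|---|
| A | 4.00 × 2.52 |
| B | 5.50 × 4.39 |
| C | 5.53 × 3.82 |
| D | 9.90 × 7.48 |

Ratios (long/short): A ≈ 1.587; B ≈ 1.253; C ≈ 1.448; D ≈ 1.324.
4:3 ≈ 1.333; option D is nearest (Δ 0.009).

D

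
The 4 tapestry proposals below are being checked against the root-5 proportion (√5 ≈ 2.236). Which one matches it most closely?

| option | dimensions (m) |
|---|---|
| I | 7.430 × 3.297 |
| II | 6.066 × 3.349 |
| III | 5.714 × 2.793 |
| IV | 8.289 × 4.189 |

Ratios (long/short): I ≈ 2.254; II ≈ 1.811; III ≈ 2.046; IV ≈ 1.979.
root-5 ≈ 2.236; option I is nearest (Δ 0.018).

I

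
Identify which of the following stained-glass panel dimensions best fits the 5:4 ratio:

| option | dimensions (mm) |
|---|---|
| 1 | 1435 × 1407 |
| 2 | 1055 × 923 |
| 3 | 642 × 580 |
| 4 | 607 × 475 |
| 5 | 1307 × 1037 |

5

Target 5:4 ≈ 1.250.
1: 1.020 (Δ0.230)  2: 1.143 (Δ0.107)  3: 1.107 (Δ0.143)  4: 1.278 (Δ0.028)  5: 1.260 (Δ0.010)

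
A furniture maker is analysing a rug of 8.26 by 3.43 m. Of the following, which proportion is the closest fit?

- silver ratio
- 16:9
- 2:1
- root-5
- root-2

silver ratio

Ratio = 8.26 / 3.43 ≈ 2.408.
Distances: silver ratio 2.414 (Δ 0.006); 16:9 1.778 (Δ 0.630); 2:1 2.000 (Δ 0.408); root-5 2.236 (Δ 0.172); root-2 1.414 (Δ 0.994).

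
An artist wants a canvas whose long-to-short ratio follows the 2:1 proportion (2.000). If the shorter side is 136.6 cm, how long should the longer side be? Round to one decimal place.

2:1 = 2.00000.
Longer side = 136.6 × 2.00000 ≈ 273.200 → 273.2 cm.

273.2 cm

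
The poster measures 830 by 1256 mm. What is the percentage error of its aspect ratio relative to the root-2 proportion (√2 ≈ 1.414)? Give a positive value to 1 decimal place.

7.0%

Ratio = 1256 / 830 ≈ 1.5133.
Ideal root-2 ≈ 1.4142. |1.5133 − 1.4142| / 1.4142 ≈ 7.01% → 7.0%.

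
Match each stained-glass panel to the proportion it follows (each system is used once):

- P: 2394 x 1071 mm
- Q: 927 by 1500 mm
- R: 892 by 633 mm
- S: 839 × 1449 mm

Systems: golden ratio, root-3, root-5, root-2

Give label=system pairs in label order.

P = 2394/1071 ≈ 2.235 → root-5 (2.236)
Q = 1500/927 ≈ 1.618 → golden ratio (1.618)
R = 892/633 ≈ 1.409 → root-2 (1.414)
S = 1449/839 ≈ 1.727 → root-3 (1.732)

P=root-5, Q=golden ratio, R=root-2, S=root-3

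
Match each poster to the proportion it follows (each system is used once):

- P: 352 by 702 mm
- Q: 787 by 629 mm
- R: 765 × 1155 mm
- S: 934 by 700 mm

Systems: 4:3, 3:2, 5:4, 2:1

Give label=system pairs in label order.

Ratios: P ≈ 1.994; Q ≈ 1.251; R ≈ 1.510; S ≈ 1.334.
Targets: 4:3 ≈ 1.333; 3:2 ≈ 1.500; 5:4 ≈ 1.250; 2:1 ≈ 2.000.

P=2:1, Q=5:4, R=3:2, S=4:3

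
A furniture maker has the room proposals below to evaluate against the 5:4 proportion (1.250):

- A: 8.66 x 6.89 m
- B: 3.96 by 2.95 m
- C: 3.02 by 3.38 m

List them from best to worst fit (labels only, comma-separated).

A: 8.66/6.89 ≈ 1.257 → |1.257 − 1.250| = 0.007
B: 3.96/2.95 ≈ 1.342 → |1.342 − 1.250| = 0.092
C: 3.38/3.02 ≈ 1.119 → |1.119 − 1.250| = 0.131

A, B, C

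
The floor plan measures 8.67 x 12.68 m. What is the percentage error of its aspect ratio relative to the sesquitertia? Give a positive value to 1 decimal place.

Ratio = 12.68 / 8.67 ≈ 1.4625.
Ideal 4:3 ≈ 1.3333. |1.4625 − 1.3333| / 1.3333 ≈ 9.69% → 9.7%.

9.7%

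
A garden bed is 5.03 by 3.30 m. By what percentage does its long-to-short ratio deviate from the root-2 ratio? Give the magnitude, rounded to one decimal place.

7.8%

Ratio = 5.03 / 3.30 ≈ 1.5242.
Ideal root-2 ≈ 1.4142. |1.5242 − 1.4142| / 1.4142 ≈ 7.78% → 7.8%.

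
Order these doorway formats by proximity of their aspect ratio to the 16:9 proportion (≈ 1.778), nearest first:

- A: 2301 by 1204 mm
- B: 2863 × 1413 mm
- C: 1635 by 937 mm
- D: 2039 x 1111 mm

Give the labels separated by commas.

Ratios: A = 2301 / 1204 ≈ 1.911; B = 2863 / 1413 ≈ 2.026; C = 1635 / 937 ≈ 1.745; D = 2039 / 1111 ≈ 1.835.
|Δ from 1.778|: A 0.133; B 0.248; C 0.033; D 0.057.

C, D, A, B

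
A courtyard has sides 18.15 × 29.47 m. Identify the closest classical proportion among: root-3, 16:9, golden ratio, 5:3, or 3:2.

Ratio = 29.47 / 18.15 ≈ 1.624.
Distances: root-3 1.732 (Δ 0.108); 16:9 1.778 (Δ 0.154); golden ratio 1.618 (Δ 0.006); 5:3 1.667 (Δ 0.043); 3:2 1.500 (Δ 0.124).

golden ratio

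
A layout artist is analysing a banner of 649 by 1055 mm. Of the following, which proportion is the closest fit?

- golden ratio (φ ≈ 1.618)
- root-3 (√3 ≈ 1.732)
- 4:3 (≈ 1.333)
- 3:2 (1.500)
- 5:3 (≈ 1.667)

1055/649 ≈ 1.626. Nearest candidates are golden ratio (1.618, off by 0.008) and 5:3 (1.667, off by 0.041).

golden ratio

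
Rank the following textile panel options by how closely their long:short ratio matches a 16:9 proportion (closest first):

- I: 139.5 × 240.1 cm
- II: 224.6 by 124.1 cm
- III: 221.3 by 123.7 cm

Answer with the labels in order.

I: 240.1/139.5 ≈ 1.721 → |1.721 − 1.778| = 0.057
II: 224.6/124.1 ≈ 1.810 → |1.810 − 1.778| = 0.032
III: 221.3/123.7 ≈ 1.789 → |1.789 − 1.778| = 0.011

III, II, I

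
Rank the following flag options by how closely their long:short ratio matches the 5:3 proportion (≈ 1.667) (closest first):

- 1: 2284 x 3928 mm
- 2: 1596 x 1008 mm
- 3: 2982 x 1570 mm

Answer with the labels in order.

Ratios: 1 = 3928 / 2284 ≈ 1.720; 2 = 1596 / 1008 ≈ 1.583; 3 = 2982 / 1570 ≈ 1.899.
|Δ from 1.667|: 1 0.053; 2 0.084; 3 0.232.

1, 2, 3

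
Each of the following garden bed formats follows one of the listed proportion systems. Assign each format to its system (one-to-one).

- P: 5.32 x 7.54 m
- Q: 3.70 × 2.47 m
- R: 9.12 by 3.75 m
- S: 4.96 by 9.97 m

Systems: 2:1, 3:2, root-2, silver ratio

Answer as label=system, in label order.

P=root-2, Q=3:2, R=silver ratio, S=2:1

Ratios: P ≈ 1.417; Q ≈ 1.498; R ≈ 2.432; S ≈ 2.010.
Targets: 2:1 ≈ 2.000; 3:2 ≈ 1.500; root-2 ≈ 1.414; silver ratio ≈ 2.414.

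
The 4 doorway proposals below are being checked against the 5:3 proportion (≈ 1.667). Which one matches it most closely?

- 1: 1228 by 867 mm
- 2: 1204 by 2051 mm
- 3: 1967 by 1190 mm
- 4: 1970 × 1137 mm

3

Ratios (long/short): 1 ≈ 1.416; 2 ≈ 1.703; 3 ≈ 1.653; 4 ≈ 1.733.
5:3 ≈ 1.667; option 3 is nearest (Δ 0.014).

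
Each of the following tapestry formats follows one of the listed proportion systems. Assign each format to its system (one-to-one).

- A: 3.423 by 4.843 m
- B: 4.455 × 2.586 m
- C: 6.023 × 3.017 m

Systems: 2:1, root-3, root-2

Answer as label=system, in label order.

A=root-2, B=root-3, C=2:1

A = 4.843/3.423 ≈ 1.415 → root-2 (1.414)
B = 4.455/2.586 ≈ 1.723 → root-3 (1.732)
C = 6.023/3.017 ≈ 1.996 → 2:1 (2.000)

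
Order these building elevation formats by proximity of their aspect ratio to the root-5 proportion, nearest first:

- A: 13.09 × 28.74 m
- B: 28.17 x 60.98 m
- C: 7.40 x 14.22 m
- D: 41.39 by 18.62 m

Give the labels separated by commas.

D, A, B, C

Ratios: A = 28.74 / 13.09 ≈ 2.196; B = 60.98 / 28.17 ≈ 2.165; C = 14.22 / 7.40 ≈ 1.922; D = 41.39 / 18.62 ≈ 2.223.
|Δ from 2.236|: A 0.040; B 0.071; C 0.314; D 0.013.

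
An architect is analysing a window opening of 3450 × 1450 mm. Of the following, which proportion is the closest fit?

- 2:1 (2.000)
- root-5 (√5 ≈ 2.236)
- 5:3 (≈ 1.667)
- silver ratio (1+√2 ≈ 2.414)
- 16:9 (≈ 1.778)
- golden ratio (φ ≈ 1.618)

Ratio = 3450 / 1450 ≈ 2.379.
Distances: 2:1 2.000 (Δ 0.379); root-5 2.236 (Δ 0.143); 5:3 1.667 (Δ 0.712); silver ratio 2.414 (Δ 0.035); 16:9 1.778 (Δ 0.601); golden ratio 1.618 (Δ 0.761).

silver ratio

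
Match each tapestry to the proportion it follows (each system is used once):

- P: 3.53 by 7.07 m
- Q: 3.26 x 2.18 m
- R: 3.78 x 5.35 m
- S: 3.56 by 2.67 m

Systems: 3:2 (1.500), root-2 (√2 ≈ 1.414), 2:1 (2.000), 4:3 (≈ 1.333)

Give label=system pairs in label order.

P=2:1, Q=3:2, R=root-2, S=4:3

Ratios: P ≈ 2.003; Q ≈ 1.495; R ≈ 1.415; S ≈ 1.333.
Targets: 3:2 ≈ 1.500; root-2 ≈ 1.414; 2:1 ≈ 2.000; 4:3 ≈ 1.333.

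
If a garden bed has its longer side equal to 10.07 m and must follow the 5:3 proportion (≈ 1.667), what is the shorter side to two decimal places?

6.04 m

5:3 ≈ 1.66667.
Shorter side = 10.07 ÷ 1.66667 ≈ 6.0420 → 6.04 m.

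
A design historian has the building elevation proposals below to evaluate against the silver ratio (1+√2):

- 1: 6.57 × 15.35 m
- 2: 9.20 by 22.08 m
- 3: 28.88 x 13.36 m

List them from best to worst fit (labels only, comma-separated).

2, 1, 3

Ratios: 1 = 15.35 / 6.57 ≈ 2.336; 2 = 22.08 / 9.20 ≈ 2.400; 3 = 28.88 / 13.36 ≈ 2.162.
|Δ from 2.414|: 1 0.078; 2 0.014; 3 0.252.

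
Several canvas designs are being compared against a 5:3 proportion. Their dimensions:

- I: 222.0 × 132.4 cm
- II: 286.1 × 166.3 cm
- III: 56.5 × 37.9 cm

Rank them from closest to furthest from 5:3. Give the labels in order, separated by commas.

I, II, III

Ratios: I = 222.0 / 132.4 ≈ 1.677; II = 286.1 / 166.3 ≈ 1.720; III = 56.5 / 37.9 ≈ 1.491.
|Δ from 1.667|: I 0.010; II 0.053; III 0.176.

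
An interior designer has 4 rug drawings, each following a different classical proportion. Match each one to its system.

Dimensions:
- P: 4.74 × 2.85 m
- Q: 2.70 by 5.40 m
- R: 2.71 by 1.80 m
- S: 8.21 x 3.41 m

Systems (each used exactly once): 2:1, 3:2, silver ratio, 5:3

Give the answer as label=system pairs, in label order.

P=5:3, Q=2:1, R=3:2, S=silver ratio

P = 4.74/2.85 ≈ 1.663 → 5:3 (1.667)
Q = 5.40/2.70 ≈ 2.000 → 2:1 (2.000)
R = 2.71/1.80 ≈ 1.506 → 3:2 (1.500)
S = 8.21/3.41 ≈ 2.408 → silver ratio (2.414)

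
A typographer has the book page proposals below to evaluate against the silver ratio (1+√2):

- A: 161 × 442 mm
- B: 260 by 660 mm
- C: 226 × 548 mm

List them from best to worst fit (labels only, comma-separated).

Ratios: A = 442 / 161 ≈ 2.745; B = 660 / 260 ≈ 2.538; C = 548 / 226 ≈ 2.425.
|Δ from 2.414|: A 0.331; B 0.124; C 0.011.

C, B, A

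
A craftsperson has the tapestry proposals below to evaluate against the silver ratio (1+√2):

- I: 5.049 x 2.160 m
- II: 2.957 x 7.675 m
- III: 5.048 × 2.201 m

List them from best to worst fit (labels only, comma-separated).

Ratios: I = 5.049 / 2.160 ≈ 2.337; II = 7.675 / 2.957 ≈ 2.596; III = 5.048 / 2.201 ≈ 2.294.
|Δ from 2.414|: I 0.077; II 0.182; III 0.120.

I, III, II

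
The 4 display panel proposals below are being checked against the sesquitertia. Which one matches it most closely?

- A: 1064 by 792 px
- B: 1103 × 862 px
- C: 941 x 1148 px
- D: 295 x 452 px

Ratios (long/short): A ≈ 1.343; B ≈ 1.280; C ≈ 1.220; D ≈ 1.532.
4:3 ≈ 1.333; option A is nearest (Δ 0.010).

A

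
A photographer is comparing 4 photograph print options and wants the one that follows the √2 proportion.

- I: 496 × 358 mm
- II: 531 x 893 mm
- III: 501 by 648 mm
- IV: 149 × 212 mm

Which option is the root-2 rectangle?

IV

Target root-2 ≈ 1.414.
I: 1.385 (Δ0.029)  II: 1.682 (Δ0.268)  III: 1.293 (Δ0.121)  IV: 1.423 (Δ0.009)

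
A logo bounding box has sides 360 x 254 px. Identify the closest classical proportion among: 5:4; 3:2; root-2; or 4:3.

360/254 ≈ 1.417. Nearest candidates are root-2 (1.414, off by 0.003) and 3:2 (1.500, off by 0.083).

root-2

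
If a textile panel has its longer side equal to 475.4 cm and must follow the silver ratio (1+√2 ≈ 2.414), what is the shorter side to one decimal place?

silver ratio ≈ 2.41421.
Shorter side = 475.4 ÷ 2.41421 ≈ 196.917 → 196.9 cm.

196.9 cm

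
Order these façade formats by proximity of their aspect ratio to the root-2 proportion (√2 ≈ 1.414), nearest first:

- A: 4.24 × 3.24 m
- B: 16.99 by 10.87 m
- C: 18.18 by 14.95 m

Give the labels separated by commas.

A, B, C

Ratios: A = 4.24 / 3.24 ≈ 1.309; B = 16.99 / 10.87 ≈ 1.563; C = 18.18 / 14.95 ≈ 1.216.
|Δ from 1.414|: A 0.105; B 0.149; C 0.198.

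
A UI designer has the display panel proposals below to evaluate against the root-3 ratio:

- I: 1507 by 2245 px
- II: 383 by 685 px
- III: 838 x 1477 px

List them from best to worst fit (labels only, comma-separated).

III, II, I

Ratios: I = 2245 / 1507 ≈ 1.490; II = 685 / 383 ≈ 1.789; III = 1477 / 838 ≈ 1.763.
|Δ from 1.732|: I 0.242; II 0.057; III 0.031.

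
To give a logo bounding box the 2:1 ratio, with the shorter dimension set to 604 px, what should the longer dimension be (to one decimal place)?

1208.0 px

2:1 = 2.00000.
Longer side = 604 × 2.00000 ≈ 1208.000 → 1208.0 px.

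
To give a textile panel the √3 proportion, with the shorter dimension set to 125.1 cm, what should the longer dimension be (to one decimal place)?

216.7 cm

root-3 ≈ 1.73205.
Longer side = 125.1 × 1.73205 ≈ 216.679 → 216.7 cm.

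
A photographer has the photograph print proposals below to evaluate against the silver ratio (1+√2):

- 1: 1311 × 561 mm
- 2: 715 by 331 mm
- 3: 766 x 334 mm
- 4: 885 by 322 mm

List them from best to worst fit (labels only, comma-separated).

1, 3, 2, 4

Ratios: 1 = 1311 / 561 ≈ 2.337; 2 = 715 / 331 ≈ 2.160; 3 = 766 / 334 ≈ 2.293; 4 = 885 / 322 ≈ 2.748.
|Δ from 2.414|: 1 0.077; 2 0.254; 3 0.121; 4 0.334.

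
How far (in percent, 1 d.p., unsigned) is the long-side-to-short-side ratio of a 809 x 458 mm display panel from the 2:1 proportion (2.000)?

11.7%

Ratio = 809 / 458 ≈ 1.7664.
Ideal 2:1 = 2.0000. |1.7664 − 2.0000| / 2.0000 ≈ 11.68% → 11.7%.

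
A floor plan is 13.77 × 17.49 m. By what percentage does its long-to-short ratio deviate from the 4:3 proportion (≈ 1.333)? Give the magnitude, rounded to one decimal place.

4.7%

Ratio = 17.49 / 13.77 ≈ 1.2702.
Ideal 4:3 ≈ 1.3333. |1.2702 − 1.3333| / 1.3333 ≈ 4.73% → 4.7%.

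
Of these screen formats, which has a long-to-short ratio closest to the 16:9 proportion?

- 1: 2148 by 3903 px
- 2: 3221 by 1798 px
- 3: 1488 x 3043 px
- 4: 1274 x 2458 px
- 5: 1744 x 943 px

Ratios (long/short): 1 ≈ 1.817; 2 ≈ 1.791; 3 ≈ 2.045; 4 ≈ 1.929; 5 ≈ 1.849.
16:9 ≈ 1.778; option 2 is nearest (Δ 0.013).

2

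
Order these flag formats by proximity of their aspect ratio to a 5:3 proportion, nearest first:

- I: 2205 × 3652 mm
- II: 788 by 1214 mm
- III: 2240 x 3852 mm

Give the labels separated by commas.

I, III, II

I: 3652/2205 ≈ 1.656 → |1.656 − 1.667| = 0.011
II: 1214/788 ≈ 1.541 → |1.541 − 1.667| = 0.126
III: 3852/2240 ≈ 1.720 → |1.720 − 1.667| = 0.053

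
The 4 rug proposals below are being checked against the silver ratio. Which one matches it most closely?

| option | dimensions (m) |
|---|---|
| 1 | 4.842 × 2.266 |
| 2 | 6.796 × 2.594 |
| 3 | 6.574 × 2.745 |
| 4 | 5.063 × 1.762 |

Ratios (long/short): 1 ≈ 2.137; 2 ≈ 2.620; 3 ≈ 2.395; 4 ≈ 2.873.
silver ratio ≈ 2.414; option 3 is nearest (Δ 0.019).

3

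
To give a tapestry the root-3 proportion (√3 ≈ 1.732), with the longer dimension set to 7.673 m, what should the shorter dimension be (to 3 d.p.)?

root-3 ≈ 1.73205.
Shorter side = 7.673 ÷ 1.73205 ≈ 4.43001 → 4.430 m.

4.430 m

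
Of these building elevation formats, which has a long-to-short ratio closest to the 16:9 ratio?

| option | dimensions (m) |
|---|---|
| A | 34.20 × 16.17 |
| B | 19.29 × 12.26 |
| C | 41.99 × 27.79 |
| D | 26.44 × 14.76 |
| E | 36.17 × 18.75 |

D

Target 16:9 ≈ 1.778.
A: 2.115 (Δ0.337)  B: 1.573 (Δ0.205)  C: 1.511 (Δ0.267)  D: 1.791 (Δ0.013)  E: 1.929 (Δ0.151)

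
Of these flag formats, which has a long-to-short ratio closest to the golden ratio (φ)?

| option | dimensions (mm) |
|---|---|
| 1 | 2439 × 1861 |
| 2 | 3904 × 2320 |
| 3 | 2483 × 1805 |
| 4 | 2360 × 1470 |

Target golden ratio ≈ 1.618.
1: 1.311 (Δ0.307)  2: 1.683 (Δ0.065)  3: 1.376 (Δ0.242)  4: 1.605 (Δ0.013)

4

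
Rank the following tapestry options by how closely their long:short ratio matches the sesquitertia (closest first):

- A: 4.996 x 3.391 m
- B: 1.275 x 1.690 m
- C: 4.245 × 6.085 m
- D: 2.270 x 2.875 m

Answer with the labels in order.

Ratios: A = 4.996 / 3.391 ≈ 1.473; B = 1.690 / 1.275 ≈ 1.325; C = 6.085 / 4.245 ≈ 1.433; D = 2.875 / 2.270 ≈ 1.267.
|Δ from 1.333|: A 0.140; B 0.008; C 0.100; D 0.066.

B, D, C, A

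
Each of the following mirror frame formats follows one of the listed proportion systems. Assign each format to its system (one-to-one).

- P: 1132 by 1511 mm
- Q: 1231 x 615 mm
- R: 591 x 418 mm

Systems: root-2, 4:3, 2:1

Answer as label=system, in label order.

Ratios: P ≈ 1.335; Q ≈ 2.002; R ≈ 1.414.
Targets: root-2 ≈ 1.414; 4:3 ≈ 1.333; 2:1 ≈ 2.000.

P=4:3, Q=2:1, R=root-2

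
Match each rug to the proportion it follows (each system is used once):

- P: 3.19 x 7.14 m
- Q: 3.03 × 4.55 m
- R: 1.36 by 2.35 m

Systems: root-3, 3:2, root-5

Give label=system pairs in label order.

P = 7.14/3.19 ≈ 2.238 → root-5 (2.236)
Q = 4.55/3.03 ≈ 1.502 → 3:2 (1.500)
R = 2.35/1.36 ≈ 1.728 → root-3 (1.732)

P=root-5, Q=3:2, R=root-3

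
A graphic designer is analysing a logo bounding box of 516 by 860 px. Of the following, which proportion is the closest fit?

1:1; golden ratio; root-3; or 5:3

Ratio = 860 / 516 ≈ 1.667.
Distances: 1:1 1.000 (Δ 0.667); golden ratio 1.618 (Δ 0.049); root-3 1.732 (Δ 0.065); 5:3 1.667 (Δ 0.000).

5:3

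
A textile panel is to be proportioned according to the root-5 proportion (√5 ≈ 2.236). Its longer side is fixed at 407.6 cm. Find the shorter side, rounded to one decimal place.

182.3 cm

root-5 ≈ 2.23607.
Shorter side = 407.6 ÷ 2.23607 ≈ 182.284 → 182.3 cm.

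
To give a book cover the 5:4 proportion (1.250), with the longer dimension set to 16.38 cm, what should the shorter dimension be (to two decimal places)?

13.10 cm

5:4 = 1.25000.
Shorter side = 16.38 ÷ 1.25000 ≈ 13.1040 → 13.10 cm.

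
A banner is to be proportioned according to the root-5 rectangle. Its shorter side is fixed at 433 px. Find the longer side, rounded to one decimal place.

968.2 px

root-5 ≈ 2.23607.
Longer side = 433 × 2.23607 ≈ 968.218 → 968.2 px.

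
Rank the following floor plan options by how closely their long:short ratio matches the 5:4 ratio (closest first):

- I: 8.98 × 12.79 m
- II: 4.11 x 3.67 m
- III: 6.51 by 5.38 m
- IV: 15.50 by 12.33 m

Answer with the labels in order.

IV, III, II, I

Ratios: I = 12.79 / 8.98 ≈ 1.424; II = 4.11 / 3.67 ≈ 1.120; III = 6.51 / 5.38 ≈ 1.210; IV = 15.50 / 12.33 ≈ 1.257.
|Δ from 1.250|: I 0.174; II 0.130; III 0.040; IV 0.007.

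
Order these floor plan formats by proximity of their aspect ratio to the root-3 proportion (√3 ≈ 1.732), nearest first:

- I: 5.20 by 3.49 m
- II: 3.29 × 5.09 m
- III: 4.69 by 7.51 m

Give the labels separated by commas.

III, II, I

I: 5.20/3.49 ≈ 1.490 → |1.490 − 1.732| = 0.242
II: 5.09/3.29 ≈ 1.547 → |1.547 − 1.732| = 0.185
III: 7.51/4.69 ≈ 1.601 → |1.601 − 1.732| = 0.131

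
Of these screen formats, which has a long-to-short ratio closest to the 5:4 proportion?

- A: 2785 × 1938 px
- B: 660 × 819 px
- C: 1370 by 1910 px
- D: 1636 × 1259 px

B

Target 5:4 ≈ 1.250.
A: 1.437 (Δ0.187)  B: 1.241 (Δ0.009)  C: 1.394 (Δ0.144)  D: 1.299 (Δ0.049)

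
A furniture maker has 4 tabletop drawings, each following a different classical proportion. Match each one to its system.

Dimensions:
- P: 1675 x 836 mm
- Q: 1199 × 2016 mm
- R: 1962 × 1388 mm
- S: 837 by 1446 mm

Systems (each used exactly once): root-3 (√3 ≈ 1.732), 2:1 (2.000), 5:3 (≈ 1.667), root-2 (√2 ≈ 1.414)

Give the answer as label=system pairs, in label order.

Ratios: P ≈ 2.004; Q ≈ 1.681; R ≈ 1.414; S ≈ 1.728.
Targets: root-3 ≈ 1.732; 2:1 ≈ 2.000; 5:3 ≈ 1.667; root-2 ≈ 1.414.

P=2:1, Q=5:3, R=root-2, S=root-3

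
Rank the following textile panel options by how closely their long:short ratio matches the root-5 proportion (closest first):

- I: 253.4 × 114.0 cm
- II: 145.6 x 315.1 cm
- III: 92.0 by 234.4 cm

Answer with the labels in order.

I, II, III

Ratios: I = 253.4 / 114.0 ≈ 2.223; II = 315.1 / 145.6 ≈ 2.164; III = 234.4 / 92.0 ≈ 2.548.
|Δ from 2.236|: I 0.013; II 0.072; III 0.312.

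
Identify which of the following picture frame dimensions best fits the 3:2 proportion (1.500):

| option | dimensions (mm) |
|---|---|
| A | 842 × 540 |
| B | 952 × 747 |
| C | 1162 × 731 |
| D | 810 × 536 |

D

Ratios (long/short): A ≈ 1.559; B ≈ 1.274; C ≈ 1.590; D ≈ 1.511.
3:2 ≈ 1.500; option D is nearest (Δ 0.011).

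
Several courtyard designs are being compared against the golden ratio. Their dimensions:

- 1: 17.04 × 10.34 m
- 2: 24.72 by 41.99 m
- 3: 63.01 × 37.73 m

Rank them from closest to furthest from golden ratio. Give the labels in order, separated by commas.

1: 17.04/10.34 ≈ 1.648 → |1.648 − 1.618| = 0.030
2: 41.99/24.72 ≈ 1.699 → |1.699 − 1.618| = 0.081
3: 63.01/37.73 ≈ 1.670 → |1.670 − 1.618| = 0.052

1, 3, 2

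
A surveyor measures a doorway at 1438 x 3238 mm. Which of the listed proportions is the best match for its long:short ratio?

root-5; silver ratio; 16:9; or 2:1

3238/1438 ≈ 2.252. Nearest candidates are root-5 (2.236, off by 0.016) and silver ratio (2.414, off by 0.162).

root-5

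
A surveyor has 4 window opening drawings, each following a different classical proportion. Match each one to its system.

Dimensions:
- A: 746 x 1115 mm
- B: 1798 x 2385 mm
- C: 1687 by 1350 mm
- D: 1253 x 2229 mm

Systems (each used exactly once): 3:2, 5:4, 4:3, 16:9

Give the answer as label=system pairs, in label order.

A = 1115/746 ≈ 1.495 → 3:2 (1.500)
B = 2385/1798 ≈ 1.326 → 4:3 (1.333)
C = 1687/1350 ≈ 1.250 → 5:4 (1.250)
D = 2229/1253 ≈ 1.779 → 16:9 (1.778)

A=3:2, B=4:3, C=5:4, D=16:9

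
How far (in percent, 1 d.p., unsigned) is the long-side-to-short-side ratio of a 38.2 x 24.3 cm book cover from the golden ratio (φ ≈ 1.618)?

Ratio = 38.2 / 24.3 ≈ 1.5720.
Ideal golden ratio ≈ 1.6180. |1.5720 − 1.6180| / 1.6180 ≈ 2.84% → 2.8%.

2.8%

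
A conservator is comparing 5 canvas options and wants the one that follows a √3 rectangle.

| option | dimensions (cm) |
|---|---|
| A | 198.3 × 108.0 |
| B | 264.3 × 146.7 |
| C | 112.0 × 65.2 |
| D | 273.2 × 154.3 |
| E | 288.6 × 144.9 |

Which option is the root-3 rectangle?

Target root-3 ≈ 1.732.
A: 1.836 (Δ0.104)  B: 1.802 (Δ0.070)  C: 1.718 (Δ0.014)  D: 1.771 (Δ0.039)  E: 1.992 (Δ0.260)

C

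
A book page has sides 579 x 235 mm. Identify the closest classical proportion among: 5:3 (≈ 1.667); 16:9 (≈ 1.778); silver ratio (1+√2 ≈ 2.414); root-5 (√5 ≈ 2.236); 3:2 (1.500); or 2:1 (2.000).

silver ratio

579/235 ≈ 2.464. Nearest candidates are silver ratio (2.414, off by 0.050) and root-5 (2.236, off by 0.228).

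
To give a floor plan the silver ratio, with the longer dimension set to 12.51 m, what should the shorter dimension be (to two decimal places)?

5.18 m

silver ratio ≈ 2.41421.
Shorter side = 12.51 ÷ 2.41421 ≈ 5.1818 → 5.18 m.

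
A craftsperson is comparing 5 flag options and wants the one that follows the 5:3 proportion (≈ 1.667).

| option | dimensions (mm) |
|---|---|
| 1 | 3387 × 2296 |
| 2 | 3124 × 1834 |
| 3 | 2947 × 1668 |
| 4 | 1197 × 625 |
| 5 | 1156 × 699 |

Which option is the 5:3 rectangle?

5

Target 5:3 ≈ 1.667.
1: 1.475 (Δ0.192)  2: 1.703 (Δ0.036)  3: 1.767 (Δ0.100)  4: 1.915 (Δ0.248)  5: 1.654 (Δ0.013)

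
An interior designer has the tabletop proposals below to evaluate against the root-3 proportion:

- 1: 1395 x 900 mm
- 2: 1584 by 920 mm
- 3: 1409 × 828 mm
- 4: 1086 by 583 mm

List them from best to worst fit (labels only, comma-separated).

1: 1395/900 ≈ 1.550 → |1.550 − 1.732| = 0.182
2: 1584/920 ≈ 1.722 → |1.722 − 1.732| = 0.010
3: 1409/828 ≈ 1.702 → |1.702 − 1.732| = 0.030
4: 1086/583 ≈ 1.863 → |1.863 − 1.732| = 0.131

2, 3, 4, 1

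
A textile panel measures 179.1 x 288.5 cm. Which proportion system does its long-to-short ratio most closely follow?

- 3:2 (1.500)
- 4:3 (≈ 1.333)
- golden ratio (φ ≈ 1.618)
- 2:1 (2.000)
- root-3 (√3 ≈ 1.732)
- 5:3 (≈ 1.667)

golden ratio

Ratio = 288.5 / 179.1 ≈ 1.611.
Distances: 3:2 1.500 (Δ 0.111); 4:3 1.333 (Δ 0.278); golden ratio 1.618 (Δ 0.007); 2:1 2.000 (Δ 0.389); root-3 1.732 (Δ 0.121); 5:3 1.667 (Δ 0.056).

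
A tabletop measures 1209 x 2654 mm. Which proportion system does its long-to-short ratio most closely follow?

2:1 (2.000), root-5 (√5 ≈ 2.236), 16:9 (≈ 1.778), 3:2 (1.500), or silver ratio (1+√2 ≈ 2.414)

2654/1209 ≈ 2.195. Nearest candidates are root-5 (2.236, off by 0.041) and 2:1 (2.000, off by 0.195).

root-5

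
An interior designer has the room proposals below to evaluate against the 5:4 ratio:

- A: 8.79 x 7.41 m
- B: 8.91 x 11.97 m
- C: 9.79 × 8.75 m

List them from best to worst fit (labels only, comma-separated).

A: 8.79/7.41 ≈ 1.186 → |1.186 − 1.250| = 0.064
B: 11.97/8.91 ≈ 1.343 → |1.343 − 1.250| = 0.093
C: 9.79/8.75 ≈ 1.119 → |1.119 − 1.250| = 0.131

A, B, C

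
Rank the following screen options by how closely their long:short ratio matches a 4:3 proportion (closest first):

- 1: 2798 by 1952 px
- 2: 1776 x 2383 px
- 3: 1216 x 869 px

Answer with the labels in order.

1: 2798/1952 ≈ 1.433 → |1.433 − 1.333| = 0.100
2: 2383/1776 ≈ 1.342 → |1.342 − 1.333| = 0.009
3: 1216/869 ≈ 1.399 → |1.399 − 1.333| = 0.066

2, 3, 1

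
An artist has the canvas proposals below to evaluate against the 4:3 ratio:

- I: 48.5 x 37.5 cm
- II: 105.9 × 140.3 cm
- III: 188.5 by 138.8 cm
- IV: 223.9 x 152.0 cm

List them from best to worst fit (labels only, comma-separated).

II, III, I, IV

Ratios: I = 48.5 / 37.5 ≈ 1.293; II = 140.3 / 105.9 ≈ 1.325; III = 188.5 / 138.8 ≈ 1.358; IV = 223.9 / 152.0 ≈ 1.473.
|Δ from 1.333|: I 0.040; II 0.008; III 0.025; IV 0.140.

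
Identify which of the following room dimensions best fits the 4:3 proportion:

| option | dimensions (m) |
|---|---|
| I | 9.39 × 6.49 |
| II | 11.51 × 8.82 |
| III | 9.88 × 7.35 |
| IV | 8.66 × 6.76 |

III

Ratios (long/short): I ≈ 1.447; II ≈ 1.305; III ≈ 1.344; IV ≈ 1.281.
4:3 ≈ 1.333; option III is nearest (Δ 0.011).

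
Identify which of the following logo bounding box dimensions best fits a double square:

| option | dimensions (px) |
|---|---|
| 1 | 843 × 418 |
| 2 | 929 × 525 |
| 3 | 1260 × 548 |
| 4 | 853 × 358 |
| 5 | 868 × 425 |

1

Target 2:1 ≈ 2.000.
1: 2.017 (Δ0.017)  2: 1.770 (Δ0.230)  3: 2.299 (Δ0.299)  4: 2.383 (Δ0.383)  5: 2.042 (Δ0.042)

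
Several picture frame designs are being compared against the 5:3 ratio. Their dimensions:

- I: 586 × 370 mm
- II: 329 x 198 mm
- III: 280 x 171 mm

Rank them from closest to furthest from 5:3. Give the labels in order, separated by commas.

Ratios: I = 586 / 370 ≈ 1.584; II = 329 / 198 ≈ 1.662; III = 280 / 171 ≈ 1.637.
|Δ from 1.667|: I 0.083; II 0.005; III 0.030.

II, III, I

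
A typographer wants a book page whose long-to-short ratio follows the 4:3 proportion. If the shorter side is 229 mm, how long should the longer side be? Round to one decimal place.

4:3 ≈ 1.33333.
Longer side = 229 × 1.33333 ≈ 305.333 → 305.3 mm.

305.3 mm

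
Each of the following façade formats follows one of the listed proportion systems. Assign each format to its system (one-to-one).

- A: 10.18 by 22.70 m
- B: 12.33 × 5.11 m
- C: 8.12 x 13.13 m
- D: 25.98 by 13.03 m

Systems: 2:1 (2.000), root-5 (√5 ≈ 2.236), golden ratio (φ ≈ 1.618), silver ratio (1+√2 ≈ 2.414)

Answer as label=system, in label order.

A=root-5, B=silver ratio, C=golden ratio, D=2:1

A = 22.70/10.18 ≈ 2.230 → root-5 (2.236)
B = 12.33/5.11 ≈ 2.413 → silver ratio (2.414)
C = 13.13/8.12 ≈ 1.617 → golden ratio (1.618)
D = 25.98/13.03 ≈ 1.994 → 2:1 (2.000)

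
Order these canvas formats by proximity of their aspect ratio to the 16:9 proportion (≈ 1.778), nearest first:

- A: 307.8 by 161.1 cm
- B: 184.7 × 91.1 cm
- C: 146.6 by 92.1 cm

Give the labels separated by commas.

A: 307.8/161.1 ≈ 1.911 → |1.911 − 1.778| = 0.133
B: 184.7/91.1 ≈ 2.027 → |2.027 − 1.778| = 0.249
C: 146.6/92.1 ≈ 1.592 → |1.592 − 1.778| = 0.186

A, C, B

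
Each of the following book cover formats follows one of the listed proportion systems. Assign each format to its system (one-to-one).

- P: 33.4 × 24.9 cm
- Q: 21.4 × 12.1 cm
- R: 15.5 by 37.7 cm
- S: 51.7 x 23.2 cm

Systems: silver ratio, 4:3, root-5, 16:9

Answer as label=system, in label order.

Ratios: P ≈ 1.341; Q ≈ 1.769; R ≈ 2.432; S ≈ 2.228.
Targets: silver ratio ≈ 2.414; 4:3 ≈ 1.333; root-5 ≈ 2.236; 16:9 ≈ 1.778.

P=4:3, Q=16:9, R=silver ratio, S=root-5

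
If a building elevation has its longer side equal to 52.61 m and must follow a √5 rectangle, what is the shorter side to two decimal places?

23.53 m

root-5 ≈ 2.23607.
Shorter side = 52.61 ÷ 2.23607 ≈ 23.5279 → 23.53 m.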